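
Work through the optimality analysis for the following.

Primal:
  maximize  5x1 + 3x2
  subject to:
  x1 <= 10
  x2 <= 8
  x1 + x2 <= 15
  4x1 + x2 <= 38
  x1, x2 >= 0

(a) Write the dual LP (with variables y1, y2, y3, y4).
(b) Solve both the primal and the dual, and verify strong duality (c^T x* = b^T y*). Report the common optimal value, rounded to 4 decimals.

The standard primal-dual pair for 'max c^T x s.t. A x <= b, x >= 0' is:
  Dual:  min b^T y  s.t.  A^T y >= c,  y >= 0.

So the dual LP is:
  minimize  10y1 + 8y2 + 15y3 + 38y4
  subject to:
    y1 + y3 + 4y4 >= 5
    y2 + y3 + y4 >= 3
    y1, y2, y3, y4 >= 0

Solving the primal: x* = (7.6667, 7.3333).
  primal value c^T x* = 60.3333.
Solving the dual: y* = (0, 0, 2.3333, 0.6667).
  dual value b^T y* = 60.3333.
Strong duality: c^T x* = b^T y*. Confirmed.

60.3333


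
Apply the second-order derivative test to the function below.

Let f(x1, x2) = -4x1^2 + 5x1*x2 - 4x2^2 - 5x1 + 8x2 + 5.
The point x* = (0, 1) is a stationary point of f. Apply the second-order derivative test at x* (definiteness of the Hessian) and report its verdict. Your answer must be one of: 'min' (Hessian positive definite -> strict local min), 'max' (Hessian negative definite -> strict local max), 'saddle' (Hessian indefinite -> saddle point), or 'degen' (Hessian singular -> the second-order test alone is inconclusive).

Compute the Hessian H = grad^2 f:
  H = [[-8, 5], [5, -8]]
Verify stationarity: grad f(x*) = H x* + g = (0, 0).
Eigenvalues of H: -13, -3.
Both eigenvalues < 0, so H is negative definite -> x* is a strict local max.

max


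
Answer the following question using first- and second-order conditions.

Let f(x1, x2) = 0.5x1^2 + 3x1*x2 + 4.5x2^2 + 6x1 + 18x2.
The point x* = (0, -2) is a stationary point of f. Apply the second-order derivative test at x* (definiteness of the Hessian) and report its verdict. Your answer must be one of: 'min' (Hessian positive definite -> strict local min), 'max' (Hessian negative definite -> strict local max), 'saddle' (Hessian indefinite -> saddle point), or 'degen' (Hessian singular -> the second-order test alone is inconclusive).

Compute the Hessian H = grad^2 f:
  H = [[1, 3], [3, 9]]
Verify stationarity: grad f(x*) = H x* + g = (0, 0).
Eigenvalues of H: 0, 10.
H has a zero eigenvalue (singular; positive semidefinite but not definite), so H is neither positive definite, negative definite, nor indefinite. The second-order test alone is inconclusive -> degen.
(Indeed, f is constant along the null direction of H through x*, so x* is not a strict local extremum.)

degen


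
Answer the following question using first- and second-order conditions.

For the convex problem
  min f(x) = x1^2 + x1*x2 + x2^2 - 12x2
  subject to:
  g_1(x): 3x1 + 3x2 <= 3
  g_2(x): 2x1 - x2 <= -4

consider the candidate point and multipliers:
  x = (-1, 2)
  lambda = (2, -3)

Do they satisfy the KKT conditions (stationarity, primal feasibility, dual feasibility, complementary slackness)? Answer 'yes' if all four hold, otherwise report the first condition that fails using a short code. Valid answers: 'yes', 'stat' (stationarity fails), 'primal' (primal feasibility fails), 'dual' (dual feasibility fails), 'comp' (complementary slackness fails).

Gradient of f: grad f(x) = Q x + c = (0, -9)
Constraint values g_i(x) = a_i^T x - b_i:
  g_1((-1, 2)) = 0
  g_2((-1, 2)) = 0
Stationarity residual: grad f(x) + sum_i lambda_i a_i = (0, 0)
  -> stationarity OK
Primal feasibility (all g_i <= 0): OK
Dual feasibility (all lambda_i >= 0): FAILS
Complementary slackness (lambda_i * g_i(x) = 0 for all i): OK

Verdict: the first failing condition is dual_feasibility -> dual.

dual


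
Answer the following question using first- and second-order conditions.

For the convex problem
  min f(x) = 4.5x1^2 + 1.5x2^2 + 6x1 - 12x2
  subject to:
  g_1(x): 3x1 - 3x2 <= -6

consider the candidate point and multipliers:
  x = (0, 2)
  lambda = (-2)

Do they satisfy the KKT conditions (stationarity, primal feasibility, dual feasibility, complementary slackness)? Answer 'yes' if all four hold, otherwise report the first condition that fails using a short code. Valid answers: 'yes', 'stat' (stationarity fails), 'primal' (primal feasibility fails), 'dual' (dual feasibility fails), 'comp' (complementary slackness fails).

Gradient of f: grad f(x) = Q x + c = (6, -6)
Constraint values g_i(x) = a_i^T x - b_i:
  g_1((0, 2)) = 0
Stationarity residual: grad f(x) + sum_i lambda_i a_i = (0, 0)
  -> stationarity OK
Primal feasibility (all g_i <= 0): OK
Dual feasibility (all lambda_i >= 0): FAILS
Complementary slackness (lambda_i * g_i(x) = 0 for all i): OK

Verdict: the first failing condition is dual_feasibility -> dual.

dual


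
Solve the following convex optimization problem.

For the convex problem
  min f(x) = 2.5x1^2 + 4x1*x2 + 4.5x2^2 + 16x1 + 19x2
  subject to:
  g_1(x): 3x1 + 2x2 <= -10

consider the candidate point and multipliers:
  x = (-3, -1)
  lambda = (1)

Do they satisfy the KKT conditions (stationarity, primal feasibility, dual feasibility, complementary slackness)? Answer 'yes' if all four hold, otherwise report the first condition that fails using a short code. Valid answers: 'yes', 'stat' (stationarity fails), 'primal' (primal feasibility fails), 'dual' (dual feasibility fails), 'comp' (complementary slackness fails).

Gradient of f: grad f(x) = Q x + c = (-3, -2)
Constraint values g_i(x) = a_i^T x - b_i:
  g_1((-3, -1)) = -1
Stationarity residual: grad f(x) + sum_i lambda_i a_i = (0, 0)
  -> stationarity OK
Primal feasibility (all g_i <= 0): OK
Dual feasibility (all lambda_i >= 0): OK
Complementary slackness (lambda_i * g_i(x) = 0 for all i): FAILS

Verdict: the first failing condition is complementary_slackness -> comp.

comp


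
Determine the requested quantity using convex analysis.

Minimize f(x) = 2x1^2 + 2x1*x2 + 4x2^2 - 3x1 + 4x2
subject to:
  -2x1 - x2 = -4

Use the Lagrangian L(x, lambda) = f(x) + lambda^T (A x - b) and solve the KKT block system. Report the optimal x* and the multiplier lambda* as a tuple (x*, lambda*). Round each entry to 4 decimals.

Form the Lagrangian:
  L(x, lambda) = (1/2) x^T Q x + c^T x + lambda^T (A x - b)
Stationarity (grad_x L = 0): Q x + c + A^T lambda = 0.
Primal feasibility: A x = b.

This gives the KKT block system:
  [ Q   A^T ] [ x     ]   [-c ]
  [ A    0  ] [ lambda ] = [ b ]

Solving the linear system:
  x*      = (2.3929, -0.7857)
  lambda* = (2.5)
  f(x*)   = -0.1607

x* = (2.3929, -0.7857), lambda* = (2.5)


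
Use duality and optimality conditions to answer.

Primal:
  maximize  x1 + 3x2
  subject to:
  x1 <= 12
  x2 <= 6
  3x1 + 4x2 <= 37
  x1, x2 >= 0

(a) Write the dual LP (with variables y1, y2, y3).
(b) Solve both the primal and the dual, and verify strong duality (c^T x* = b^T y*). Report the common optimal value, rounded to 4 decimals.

The standard primal-dual pair for 'max c^T x s.t. A x <= b, x >= 0' is:
  Dual:  min b^T y  s.t.  A^T y >= c,  y >= 0.

So the dual LP is:
  minimize  12y1 + 6y2 + 37y3
  subject to:
    y1 + 3y3 >= 1
    y2 + 4y3 >= 3
    y1, y2, y3 >= 0

Solving the primal: x* = (4.3333, 6).
  primal value c^T x* = 22.3333.
Solving the dual: y* = (0, 1.6667, 0.3333).
  dual value b^T y* = 22.3333.
Strong duality: c^T x* = b^T y*. Confirmed.

22.3333


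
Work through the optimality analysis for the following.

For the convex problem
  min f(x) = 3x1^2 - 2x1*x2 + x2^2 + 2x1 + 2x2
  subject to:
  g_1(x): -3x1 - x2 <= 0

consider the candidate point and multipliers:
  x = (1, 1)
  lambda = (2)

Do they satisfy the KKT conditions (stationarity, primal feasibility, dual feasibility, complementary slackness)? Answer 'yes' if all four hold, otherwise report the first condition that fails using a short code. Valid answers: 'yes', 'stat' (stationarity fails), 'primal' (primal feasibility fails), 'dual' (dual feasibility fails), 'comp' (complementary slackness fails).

Gradient of f: grad f(x) = Q x + c = (6, 2)
Constraint values g_i(x) = a_i^T x - b_i:
  g_1((1, 1)) = -4
Stationarity residual: grad f(x) + sum_i lambda_i a_i = (0, 0)
  -> stationarity OK
Primal feasibility (all g_i <= 0): OK
Dual feasibility (all lambda_i >= 0): OK
Complementary slackness (lambda_i * g_i(x) = 0 for all i): FAILS

Verdict: the first failing condition is complementary_slackness -> comp.

comp


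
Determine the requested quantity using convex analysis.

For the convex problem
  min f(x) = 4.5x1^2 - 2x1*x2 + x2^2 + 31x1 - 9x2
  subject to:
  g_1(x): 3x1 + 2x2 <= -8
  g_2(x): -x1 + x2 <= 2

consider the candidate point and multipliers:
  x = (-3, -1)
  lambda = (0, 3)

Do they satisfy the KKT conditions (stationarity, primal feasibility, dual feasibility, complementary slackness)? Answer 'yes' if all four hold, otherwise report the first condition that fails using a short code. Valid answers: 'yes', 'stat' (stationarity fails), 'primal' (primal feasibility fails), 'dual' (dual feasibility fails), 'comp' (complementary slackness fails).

Gradient of f: grad f(x) = Q x + c = (6, -5)
Constraint values g_i(x) = a_i^T x - b_i:
  g_1((-3, -1)) = -3
  g_2((-3, -1)) = 0
Stationarity residual: grad f(x) + sum_i lambda_i a_i = (3, -2)
  -> stationarity FAILS
Primal feasibility (all g_i <= 0): OK
Dual feasibility (all lambda_i >= 0): OK
Complementary slackness (lambda_i * g_i(x) = 0 for all i): OK

Verdict: the first failing condition is stationarity -> stat.

stat


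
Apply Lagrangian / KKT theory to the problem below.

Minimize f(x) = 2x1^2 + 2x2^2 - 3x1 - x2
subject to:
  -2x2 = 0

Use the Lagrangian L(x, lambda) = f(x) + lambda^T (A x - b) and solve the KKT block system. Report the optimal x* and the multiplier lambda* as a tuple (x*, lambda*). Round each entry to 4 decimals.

Form the Lagrangian:
  L(x, lambda) = (1/2) x^T Q x + c^T x + lambda^T (A x - b)
Stationarity (grad_x L = 0): Q x + c + A^T lambda = 0.
Primal feasibility: A x = b.

This gives the KKT block system:
  [ Q   A^T ] [ x     ]   [-c ]
  [ A    0  ] [ lambda ] = [ b ]

Solving the linear system:
  x*      = (0.75, 0)
  lambda* = (-0.5)
  f(x*)   = -1.125

x* = (0.75, 0), lambda* = (-0.5)


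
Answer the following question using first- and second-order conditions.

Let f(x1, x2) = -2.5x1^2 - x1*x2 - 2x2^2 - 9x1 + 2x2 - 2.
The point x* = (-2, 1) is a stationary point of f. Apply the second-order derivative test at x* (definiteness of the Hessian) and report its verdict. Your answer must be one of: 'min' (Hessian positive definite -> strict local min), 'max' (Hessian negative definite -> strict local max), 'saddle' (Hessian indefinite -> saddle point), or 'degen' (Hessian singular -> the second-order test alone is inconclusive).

Compute the Hessian H = grad^2 f:
  H = [[-5, -1], [-1, -4]]
Verify stationarity: grad f(x*) = H x* + g = (0, 0).
Eigenvalues of H: -5.618, -3.382.
Both eigenvalues < 0, so H is negative definite -> x* is a strict local max.

max


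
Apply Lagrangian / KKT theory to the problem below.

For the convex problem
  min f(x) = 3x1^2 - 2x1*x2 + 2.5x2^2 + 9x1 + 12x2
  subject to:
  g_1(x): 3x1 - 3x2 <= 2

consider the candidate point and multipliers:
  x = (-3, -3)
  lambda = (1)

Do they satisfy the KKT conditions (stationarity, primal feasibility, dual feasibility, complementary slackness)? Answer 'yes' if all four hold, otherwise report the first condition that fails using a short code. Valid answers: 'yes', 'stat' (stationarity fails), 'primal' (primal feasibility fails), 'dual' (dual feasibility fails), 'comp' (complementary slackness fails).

Gradient of f: grad f(x) = Q x + c = (-3, 3)
Constraint values g_i(x) = a_i^T x - b_i:
  g_1((-3, -3)) = -2
Stationarity residual: grad f(x) + sum_i lambda_i a_i = (0, 0)
  -> stationarity OK
Primal feasibility (all g_i <= 0): OK
Dual feasibility (all lambda_i >= 0): OK
Complementary slackness (lambda_i * g_i(x) = 0 for all i): FAILS

Verdict: the first failing condition is complementary_slackness -> comp.

comp


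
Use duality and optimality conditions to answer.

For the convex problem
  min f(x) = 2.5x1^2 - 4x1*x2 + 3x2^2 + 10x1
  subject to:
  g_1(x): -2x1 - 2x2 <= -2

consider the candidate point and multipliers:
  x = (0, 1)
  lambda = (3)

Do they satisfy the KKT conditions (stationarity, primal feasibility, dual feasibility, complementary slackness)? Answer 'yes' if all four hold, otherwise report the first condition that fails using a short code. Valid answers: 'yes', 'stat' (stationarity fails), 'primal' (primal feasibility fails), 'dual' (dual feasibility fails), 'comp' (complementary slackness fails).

Gradient of f: grad f(x) = Q x + c = (6, 6)
Constraint values g_i(x) = a_i^T x - b_i:
  g_1((0, 1)) = 0
Stationarity residual: grad f(x) + sum_i lambda_i a_i = (0, 0)
  -> stationarity OK
Primal feasibility (all g_i <= 0): OK
Dual feasibility (all lambda_i >= 0): OK
Complementary slackness (lambda_i * g_i(x) = 0 for all i): OK

Verdict: yes, KKT holds.

yes


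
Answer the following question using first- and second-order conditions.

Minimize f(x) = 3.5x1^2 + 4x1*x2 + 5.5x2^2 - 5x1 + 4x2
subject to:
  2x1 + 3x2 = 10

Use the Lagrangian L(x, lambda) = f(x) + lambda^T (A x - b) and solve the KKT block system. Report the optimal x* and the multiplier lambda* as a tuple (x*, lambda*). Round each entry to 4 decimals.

Form the Lagrangian:
  L(x, lambda) = (1/2) x^T Q x + c^T x + lambda^T (A x - b)
Stationarity (grad_x L = 0): Q x + c + A^T lambda = 0.
Primal feasibility: A x = b.

This gives the KKT block system:
  [ Q   A^T ] [ x     ]   [-c ]
  [ A    0  ] [ lambda ] = [ b ]

Solving the linear system:
  x*      = (2.8644, 1.4237)
  lambda* = (-10.3729)
  f(x*)   = 47.5508

x* = (2.8644, 1.4237), lambda* = (-10.3729)


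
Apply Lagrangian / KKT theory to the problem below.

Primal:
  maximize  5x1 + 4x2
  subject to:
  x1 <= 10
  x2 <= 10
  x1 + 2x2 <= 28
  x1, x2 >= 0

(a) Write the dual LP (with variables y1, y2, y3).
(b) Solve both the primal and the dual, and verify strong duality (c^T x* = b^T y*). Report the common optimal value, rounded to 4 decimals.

The standard primal-dual pair for 'max c^T x s.t. A x <= b, x >= 0' is:
  Dual:  min b^T y  s.t.  A^T y >= c,  y >= 0.

So the dual LP is:
  minimize  10y1 + 10y2 + 28y3
  subject to:
    y1 + y3 >= 5
    y2 + 2y3 >= 4
    y1, y2, y3 >= 0

Solving the primal: x* = (10, 9).
  primal value c^T x* = 86.
Solving the dual: y* = (3, 0, 2).
  dual value b^T y* = 86.
Strong duality: c^T x* = b^T y*. Confirmed.

86


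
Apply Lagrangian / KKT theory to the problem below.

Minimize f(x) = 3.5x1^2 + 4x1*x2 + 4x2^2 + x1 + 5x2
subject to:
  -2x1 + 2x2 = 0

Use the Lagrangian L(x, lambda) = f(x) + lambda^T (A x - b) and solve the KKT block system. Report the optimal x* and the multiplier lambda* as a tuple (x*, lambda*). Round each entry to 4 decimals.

Form the Lagrangian:
  L(x, lambda) = (1/2) x^T Q x + c^T x + lambda^T (A x - b)
Stationarity (grad_x L = 0): Q x + c + A^T lambda = 0.
Primal feasibility: A x = b.

This gives the KKT block system:
  [ Q   A^T ] [ x     ]   [-c ]
  [ A    0  ] [ lambda ] = [ b ]

Solving the linear system:
  x*      = (-0.2609, -0.2609)
  lambda* = (-0.9348)
  f(x*)   = -0.7826

x* = (-0.2609, -0.2609), lambda* = (-0.9348)


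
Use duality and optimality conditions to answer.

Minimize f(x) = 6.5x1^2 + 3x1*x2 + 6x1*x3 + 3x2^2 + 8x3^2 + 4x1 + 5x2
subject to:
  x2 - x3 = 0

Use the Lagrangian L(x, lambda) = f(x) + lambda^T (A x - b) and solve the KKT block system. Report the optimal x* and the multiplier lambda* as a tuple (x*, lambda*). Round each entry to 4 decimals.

Form the Lagrangian:
  L(x, lambda) = (1/2) x^T Q x + c^T x + lambda^T (A x - b)
Stationarity (grad_x L = 0): Q x + c + A^T lambda = 0.
Primal feasibility: A x = b.

This gives the KKT block system:
  [ Q   A^T ] [ x     ]   [-c ]
  [ A    0  ] [ lambda ] = [ b ]

Solving the linear system:
  x*      = (-0.2098, -0.1415, -0.1415)
  lambda* = (-3.522)
  f(x*)   = -0.7732

x* = (-0.2098, -0.1415, -0.1415), lambda* = (-3.522)


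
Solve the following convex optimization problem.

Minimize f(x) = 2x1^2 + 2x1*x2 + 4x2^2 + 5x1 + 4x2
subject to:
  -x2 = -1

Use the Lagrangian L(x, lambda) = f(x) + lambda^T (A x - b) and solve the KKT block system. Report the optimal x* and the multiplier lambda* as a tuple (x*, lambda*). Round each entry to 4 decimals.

Form the Lagrangian:
  L(x, lambda) = (1/2) x^T Q x + c^T x + lambda^T (A x - b)
Stationarity (grad_x L = 0): Q x + c + A^T lambda = 0.
Primal feasibility: A x = b.

This gives the KKT block system:
  [ Q   A^T ] [ x     ]   [-c ]
  [ A    0  ] [ lambda ] = [ b ]

Solving the linear system:
  x*      = (-1.75, 1)
  lambda* = (8.5)
  f(x*)   = 1.875

x* = (-1.75, 1), lambda* = (8.5)


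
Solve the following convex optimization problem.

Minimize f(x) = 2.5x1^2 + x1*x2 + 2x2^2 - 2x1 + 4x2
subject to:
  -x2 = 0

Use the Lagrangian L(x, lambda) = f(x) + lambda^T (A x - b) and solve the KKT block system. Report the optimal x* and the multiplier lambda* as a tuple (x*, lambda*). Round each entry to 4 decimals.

Form the Lagrangian:
  L(x, lambda) = (1/2) x^T Q x + c^T x + lambda^T (A x - b)
Stationarity (grad_x L = 0): Q x + c + A^T lambda = 0.
Primal feasibility: A x = b.

This gives the KKT block system:
  [ Q   A^T ] [ x     ]   [-c ]
  [ A    0  ] [ lambda ] = [ b ]

Solving the linear system:
  x*      = (0.4, 0)
  lambda* = (4.4)
  f(x*)   = -0.4

x* = (0.4, 0), lambda* = (4.4)


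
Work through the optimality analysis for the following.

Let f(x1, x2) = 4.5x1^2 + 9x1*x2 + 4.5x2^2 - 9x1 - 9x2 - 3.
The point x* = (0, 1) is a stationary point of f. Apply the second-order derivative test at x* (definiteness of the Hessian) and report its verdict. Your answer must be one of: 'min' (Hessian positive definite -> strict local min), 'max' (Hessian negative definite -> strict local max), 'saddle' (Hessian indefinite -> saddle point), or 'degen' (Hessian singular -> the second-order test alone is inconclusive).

Compute the Hessian H = grad^2 f:
  H = [[9, 9], [9, 9]]
Verify stationarity: grad f(x*) = H x* + g = (0, 0).
Eigenvalues of H: 0, 18.
H has a zero eigenvalue (singular; positive semidefinite but not definite), so H is neither positive definite, negative definite, nor indefinite. The second-order test alone is inconclusive -> degen.
(Indeed, f is constant along the null direction of H through x*, so x* is not a strict local extremum.)

degen


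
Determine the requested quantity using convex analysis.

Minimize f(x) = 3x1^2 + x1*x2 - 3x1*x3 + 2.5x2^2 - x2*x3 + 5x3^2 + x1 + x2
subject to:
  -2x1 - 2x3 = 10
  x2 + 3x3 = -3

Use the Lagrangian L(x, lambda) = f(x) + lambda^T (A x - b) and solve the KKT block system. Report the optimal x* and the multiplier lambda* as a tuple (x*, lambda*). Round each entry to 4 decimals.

Form the Lagrangian:
  L(x, lambda) = (1/2) x^T Q x + c^T x + lambda^T (A x - b)
Stationarity (grad_x L = 0): Q x + c + A^T lambda = 0.
Primal feasibility: A x = b.

This gives the KKT block system:
  [ Q   A^T ] [ x     ]   [-c ]
  [ A    0  ] [ lambda ] = [ b ]

Solving the linear system:
  x*      = (-3.6456, 1.0633, -1.3544)
  lambda* = (-7.8734, -4.0253)
  f(x*)   = 32.038

x* = (-3.6456, 1.0633, -1.3544), lambda* = (-7.8734, -4.0253)


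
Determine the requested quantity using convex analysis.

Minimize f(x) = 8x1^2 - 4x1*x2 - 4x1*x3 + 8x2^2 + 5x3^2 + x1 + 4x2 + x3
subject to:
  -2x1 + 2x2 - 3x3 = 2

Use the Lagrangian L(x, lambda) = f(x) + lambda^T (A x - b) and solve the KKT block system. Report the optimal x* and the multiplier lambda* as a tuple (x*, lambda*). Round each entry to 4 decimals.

Form the Lagrangian:
  L(x, lambda) = (1/2) x^T Q x + c^T x + lambda^T (A x - b)
Stationarity (grad_x L = 0): Q x + c + A^T lambda = 0.
Primal feasibility: A x = b.

This gives the KKT block system:
  [ Q   A^T ] [ x     ]   [-c ]
  [ A    0  ] [ lambda ] = [ b ]

Solving the linear system:
  x*      = (-0.3833, -0.2192, -0.5573)
  lambda* = (-1.0132)
  f(x*)   = 0.1046

x* = (-0.3833, -0.2192, -0.5573), lambda* = (-1.0132)


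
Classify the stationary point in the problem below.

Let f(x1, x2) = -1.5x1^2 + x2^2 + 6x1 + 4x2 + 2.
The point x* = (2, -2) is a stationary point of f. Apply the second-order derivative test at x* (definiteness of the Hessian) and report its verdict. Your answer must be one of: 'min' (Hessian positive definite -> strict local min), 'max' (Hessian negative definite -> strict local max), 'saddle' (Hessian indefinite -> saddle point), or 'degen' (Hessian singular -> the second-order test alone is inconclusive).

Compute the Hessian H = grad^2 f:
  H = [[-3, 0], [0, 2]]
Verify stationarity: grad f(x*) = H x* + g = (0, 0).
Eigenvalues of H: -3, 2.
Eigenvalues have mixed signs, so H is indefinite -> x* is a saddle point.

saddle


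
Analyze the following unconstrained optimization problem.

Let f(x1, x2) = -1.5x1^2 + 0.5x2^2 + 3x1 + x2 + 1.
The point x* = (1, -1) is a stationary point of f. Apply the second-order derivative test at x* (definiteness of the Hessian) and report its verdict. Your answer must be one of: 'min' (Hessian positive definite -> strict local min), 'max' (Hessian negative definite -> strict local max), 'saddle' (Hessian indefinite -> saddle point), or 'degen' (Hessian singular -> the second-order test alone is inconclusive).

Compute the Hessian H = grad^2 f:
  H = [[-3, 0], [0, 1]]
Verify stationarity: grad f(x*) = H x* + g = (0, 0).
Eigenvalues of H: -3, 1.
Eigenvalues have mixed signs, so H is indefinite -> x* is a saddle point.

saddle


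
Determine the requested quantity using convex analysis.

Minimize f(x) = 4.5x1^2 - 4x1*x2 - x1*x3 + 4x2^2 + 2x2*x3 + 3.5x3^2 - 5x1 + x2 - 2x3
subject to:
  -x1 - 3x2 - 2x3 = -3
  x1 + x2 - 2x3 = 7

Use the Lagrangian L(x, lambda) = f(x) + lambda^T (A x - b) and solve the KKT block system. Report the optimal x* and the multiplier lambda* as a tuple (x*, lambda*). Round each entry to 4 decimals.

Form the Lagrangian:
  L(x, lambda) = (1/2) x^T Q x + c^T x + lambda^T (A x - b)
Stationarity (grad_x L = 0): Q x + c + A^T lambda = 0.
Primal feasibility: A x = b.

This gives the KKT block system:
  [ Q   A^T ] [ x     ]   [-c ]
  [ A    0  ] [ lambda ] = [ b ]

Solving the linear system:
  x*      = (1.6753, 1.6623, -1.8312)
  lambda* = (-0.6623, -5.9221)
  f(x*)   = 18.2078

x* = (1.6753, 1.6623, -1.8312), lambda* = (-0.6623, -5.9221)


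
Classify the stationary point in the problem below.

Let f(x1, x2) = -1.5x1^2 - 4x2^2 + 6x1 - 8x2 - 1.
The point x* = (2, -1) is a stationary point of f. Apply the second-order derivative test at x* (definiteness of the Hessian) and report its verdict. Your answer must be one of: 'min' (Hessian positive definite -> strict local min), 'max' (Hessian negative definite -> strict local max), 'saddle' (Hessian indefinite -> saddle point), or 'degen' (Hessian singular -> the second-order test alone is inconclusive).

Compute the Hessian H = grad^2 f:
  H = [[-3, 0], [0, -8]]
Verify stationarity: grad f(x*) = H x* + g = (0, 0).
Eigenvalues of H: -8, -3.
Both eigenvalues < 0, so H is negative definite -> x* is a strict local max.

max


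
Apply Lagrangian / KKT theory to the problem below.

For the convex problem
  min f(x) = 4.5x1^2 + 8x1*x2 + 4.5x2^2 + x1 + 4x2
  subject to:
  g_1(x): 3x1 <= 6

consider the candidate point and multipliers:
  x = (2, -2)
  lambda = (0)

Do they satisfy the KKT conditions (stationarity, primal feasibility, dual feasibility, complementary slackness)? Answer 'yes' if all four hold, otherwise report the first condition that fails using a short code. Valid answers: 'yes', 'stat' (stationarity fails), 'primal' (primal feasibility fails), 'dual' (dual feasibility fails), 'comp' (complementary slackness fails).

Gradient of f: grad f(x) = Q x + c = (3, 2)
Constraint values g_i(x) = a_i^T x - b_i:
  g_1((2, -2)) = 0
Stationarity residual: grad f(x) + sum_i lambda_i a_i = (3, 2)
  -> stationarity FAILS
Primal feasibility (all g_i <= 0): OK
Dual feasibility (all lambda_i >= 0): OK
Complementary slackness (lambda_i * g_i(x) = 0 for all i): OK

Verdict: the first failing condition is stationarity -> stat.

stat


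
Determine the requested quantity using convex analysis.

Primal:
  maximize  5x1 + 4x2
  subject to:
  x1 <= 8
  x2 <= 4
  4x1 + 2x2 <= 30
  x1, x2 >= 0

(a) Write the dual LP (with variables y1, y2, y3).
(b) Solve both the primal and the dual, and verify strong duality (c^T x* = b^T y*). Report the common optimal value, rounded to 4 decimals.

The standard primal-dual pair for 'max c^T x s.t. A x <= b, x >= 0' is:
  Dual:  min b^T y  s.t.  A^T y >= c,  y >= 0.

So the dual LP is:
  minimize  8y1 + 4y2 + 30y3
  subject to:
    y1 + 4y3 >= 5
    y2 + 2y3 >= 4
    y1, y2, y3 >= 0

Solving the primal: x* = (5.5, 4).
  primal value c^T x* = 43.5.
Solving the dual: y* = (0, 1.5, 1.25).
  dual value b^T y* = 43.5.
Strong duality: c^T x* = b^T y*. Confirmed.

43.5


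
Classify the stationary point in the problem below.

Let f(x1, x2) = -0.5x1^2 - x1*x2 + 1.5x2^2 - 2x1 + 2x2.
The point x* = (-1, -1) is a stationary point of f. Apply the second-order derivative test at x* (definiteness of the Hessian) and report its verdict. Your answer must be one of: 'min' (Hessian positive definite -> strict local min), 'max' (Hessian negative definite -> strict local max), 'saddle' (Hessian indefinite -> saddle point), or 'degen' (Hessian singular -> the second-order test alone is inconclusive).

Compute the Hessian H = grad^2 f:
  H = [[-1, -1], [-1, 3]]
Verify stationarity: grad f(x*) = H x* + g = (0, 0).
Eigenvalues of H: -1.2361, 3.2361.
Eigenvalues have mixed signs, so H is indefinite -> x* is a saddle point.

saddle


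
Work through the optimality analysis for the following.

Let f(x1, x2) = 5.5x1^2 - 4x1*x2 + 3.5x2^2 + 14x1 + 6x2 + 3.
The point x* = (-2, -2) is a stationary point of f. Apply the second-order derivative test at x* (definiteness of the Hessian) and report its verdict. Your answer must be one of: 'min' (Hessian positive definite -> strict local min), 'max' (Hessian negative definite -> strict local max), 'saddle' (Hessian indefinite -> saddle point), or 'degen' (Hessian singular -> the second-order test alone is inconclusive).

Compute the Hessian H = grad^2 f:
  H = [[11, -4], [-4, 7]]
Verify stationarity: grad f(x*) = H x* + g = (0, 0).
Eigenvalues of H: 4.5279, 13.4721.
Both eigenvalues > 0, so H is positive definite -> x* is a strict local min.

min


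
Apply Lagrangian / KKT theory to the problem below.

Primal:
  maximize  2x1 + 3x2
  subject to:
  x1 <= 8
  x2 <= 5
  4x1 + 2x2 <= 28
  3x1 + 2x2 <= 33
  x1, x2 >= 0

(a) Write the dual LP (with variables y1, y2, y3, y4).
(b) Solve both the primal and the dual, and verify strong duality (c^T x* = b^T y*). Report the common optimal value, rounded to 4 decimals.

The standard primal-dual pair for 'max c^T x s.t. A x <= b, x >= 0' is:
  Dual:  min b^T y  s.t.  A^T y >= c,  y >= 0.

So the dual LP is:
  minimize  8y1 + 5y2 + 28y3 + 33y4
  subject to:
    y1 + 4y3 + 3y4 >= 2
    y2 + 2y3 + 2y4 >= 3
    y1, y2, y3, y4 >= 0

Solving the primal: x* = (4.5, 5).
  primal value c^T x* = 24.
Solving the dual: y* = (0, 2, 0.5, 0).
  dual value b^T y* = 24.
Strong duality: c^T x* = b^T y*. Confirmed.

24


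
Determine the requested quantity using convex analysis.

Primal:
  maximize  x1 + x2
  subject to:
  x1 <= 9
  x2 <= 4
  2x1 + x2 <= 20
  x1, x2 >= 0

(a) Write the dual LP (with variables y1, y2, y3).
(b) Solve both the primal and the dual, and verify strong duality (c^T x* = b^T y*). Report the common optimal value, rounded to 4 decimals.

The standard primal-dual pair for 'max c^T x s.t. A x <= b, x >= 0' is:
  Dual:  min b^T y  s.t.  A^T y >= c,  y >= 0.

So the dual LP is:
  minimize  9y1 + 4y2 + 20y3
  subject to:
    y1 + 2y3 >= 1
    y2 + y3 >= 1
    y1, y2, y3 >= 0

Solving the primal: x* = (8, 4).
  primal value c^T x* = 12.
Solving the dual: y* = (0, 0.5, 0.5).
  dual value b^T y* = 12.
Strong duality: c^T x* = b^T y*. Confirmed.

12


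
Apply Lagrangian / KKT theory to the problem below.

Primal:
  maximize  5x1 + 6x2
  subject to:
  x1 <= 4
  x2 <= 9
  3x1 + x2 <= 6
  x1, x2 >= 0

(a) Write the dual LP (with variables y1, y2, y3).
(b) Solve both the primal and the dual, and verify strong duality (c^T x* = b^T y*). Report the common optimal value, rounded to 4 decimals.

The standard primal-dual pair for 'max c^T x s.t. A x <= b, x >= 0' is:
  Dual:  min b^T y  s.t.  A^T y >= c,  y >= 0.

So the dual LP is:
  minimize  4y1 + 9y2 + 6y3
  subject to:
    y1 + 3y3 >= 5
    y2 + y3 >= 6
    y1, y2, y3 >= 0

Solving the primal: x* = (0, 6).
  primal value c^T x* = 36.
Solving the dual: y* = (0, 0, 6).
  dual value b^T y* = 36.
Strong duality: c^T x* = b^T y*. Confirmed.

36


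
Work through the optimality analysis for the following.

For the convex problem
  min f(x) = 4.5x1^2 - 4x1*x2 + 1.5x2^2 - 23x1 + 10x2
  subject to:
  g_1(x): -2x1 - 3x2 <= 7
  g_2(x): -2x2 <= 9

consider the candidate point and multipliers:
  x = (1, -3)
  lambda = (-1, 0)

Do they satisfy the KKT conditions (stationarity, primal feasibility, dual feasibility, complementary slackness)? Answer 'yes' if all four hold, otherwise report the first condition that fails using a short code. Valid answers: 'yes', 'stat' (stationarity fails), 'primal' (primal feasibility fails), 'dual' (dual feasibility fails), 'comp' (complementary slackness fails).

Gradient of f: grad f(x) = Q x + c = (-2, -3)
Constraint values g_i(x) = a_i^T x - b_i:
  g_1((1, -3)) = 0
  g_2((1, -3)) = -3
Stationarity residual: grad f(x) + sum_i lambda_i a_i = (0, 0)
  -> stationarity OK
Primal feasibility (all g_i <= 0): OK
Dual feasibility (all lambda_i >= 0): FAILS
Complementary slackness (lambda_i * g_i(x) = 0 for all i): OK

Verdict: the first failing condition is dual_feasibility -> dual.

dual


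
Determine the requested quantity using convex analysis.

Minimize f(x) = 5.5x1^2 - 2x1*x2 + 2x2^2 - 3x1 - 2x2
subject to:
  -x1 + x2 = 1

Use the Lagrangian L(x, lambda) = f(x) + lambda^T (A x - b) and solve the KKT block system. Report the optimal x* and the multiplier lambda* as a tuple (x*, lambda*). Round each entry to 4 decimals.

Form the Lagrangian:
  L(x, lambda) = (1/2) x^T Q x + c^T x + lambda^T (A x - b)
Stationarity (grad_x L = 0): Q x + c + A^T lambda = 0.
Primal feasibility: A x = b.

This gives the KKT block system:
  [ Q   A^T ] [ x     ]   [-c ]
  [ A    0  ] [ lambda ] = [ b ]

Solving the linear system:
  x*      = (0.2727, 1.2727)
  lambda* = (-2.5455)
  f(x*)   = -0.4091

x* = (0.2727, 1.2727), lambda* = (-2.5455)


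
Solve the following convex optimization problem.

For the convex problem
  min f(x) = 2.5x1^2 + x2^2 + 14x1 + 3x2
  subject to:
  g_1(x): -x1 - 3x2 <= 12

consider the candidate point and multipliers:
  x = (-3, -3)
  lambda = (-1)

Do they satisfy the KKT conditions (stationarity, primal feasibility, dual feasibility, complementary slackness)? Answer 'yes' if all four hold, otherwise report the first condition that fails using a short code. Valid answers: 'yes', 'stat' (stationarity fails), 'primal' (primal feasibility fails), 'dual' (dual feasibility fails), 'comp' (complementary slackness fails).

Gradient of f: grad f(x) = Q x + c = (-1, -3)
Constraint values g_i(x) = a_i^T x - b_i:
  g_1((-3, -3)) = 0
Stationarity residual: grad f(x) + sum_i lambda_i a_i = (0, 0)
  -> stationarity OK
Primal feasibility (all g_i <= 0): OK
Dual feasibility (all lambda_i >= 0): FAILS
Complementary slackness (lambda_i * g_i(x) = 0 for all i): OK

Verdict: the first failing condition is dual_feasibility -> dual.

dual


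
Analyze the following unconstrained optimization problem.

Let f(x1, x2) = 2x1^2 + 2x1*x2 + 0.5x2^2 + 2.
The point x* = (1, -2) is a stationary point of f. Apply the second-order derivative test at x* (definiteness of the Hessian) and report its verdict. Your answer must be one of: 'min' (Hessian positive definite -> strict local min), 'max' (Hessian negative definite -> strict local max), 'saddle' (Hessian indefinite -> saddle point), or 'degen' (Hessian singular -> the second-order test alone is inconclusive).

Compute the Hessian H = grad^2 f:
  H = [[4, 2], [2, 1]]
Verify stationarity: grad f(x*) = H x* + g = (0, 0).
Eigenvalues of H: 0, 5.
H has a zero eigenvalue (singular; positive semidefinite but not definite), so H is neither positive definite, negative definite, nor indefinite. The second-order test alone is inconclusive -> degen.
(Indeed, f is constant along the null direction of H through x*, so x* is not a strict local extremum.)

degen


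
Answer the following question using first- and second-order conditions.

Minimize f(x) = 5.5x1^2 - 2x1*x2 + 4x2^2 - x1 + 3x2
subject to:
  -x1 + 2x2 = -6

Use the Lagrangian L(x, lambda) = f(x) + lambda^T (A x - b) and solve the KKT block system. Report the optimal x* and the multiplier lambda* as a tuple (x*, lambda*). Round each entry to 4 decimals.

Form the Lagrangian:
  L(x, lambda) = (1/2) x^T Q x + c^T x + lambda^T (A x - b)
Stationarity (grad_x L = 0): Q x + c + A^T lambda = 0.
Primal feasibility: A x = b.

This gives the KKT block system:
  [ Q   A^T ] [ x     ]   [-c ]
  [ A    0  ] [ lambda ] = [ b ]

Solving the linear system:
  x*      = (0.5, -2.75)
  lambda* = (10)
  f(x*)   = 25.625

x* = (0.5, -2.75), lambda* = (10)


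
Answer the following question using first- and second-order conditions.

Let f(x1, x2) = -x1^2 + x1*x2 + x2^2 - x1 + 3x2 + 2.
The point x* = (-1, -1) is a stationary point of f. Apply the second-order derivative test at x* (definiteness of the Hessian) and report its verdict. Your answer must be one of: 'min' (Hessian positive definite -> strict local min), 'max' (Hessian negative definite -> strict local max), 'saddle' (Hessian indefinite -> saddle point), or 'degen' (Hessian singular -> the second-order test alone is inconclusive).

Compute the Hessian H = grad^2 f:
  H = [[-2, 1], [1, 2]]
Verify stationarity: grad f(x*) = H x* + g = (0, 0).
Eigenvalues of H: -2.2361, 2.2361.
Eigenvalues have mixed signs, so H is indefinite -> x* is a saddle point.

saddle


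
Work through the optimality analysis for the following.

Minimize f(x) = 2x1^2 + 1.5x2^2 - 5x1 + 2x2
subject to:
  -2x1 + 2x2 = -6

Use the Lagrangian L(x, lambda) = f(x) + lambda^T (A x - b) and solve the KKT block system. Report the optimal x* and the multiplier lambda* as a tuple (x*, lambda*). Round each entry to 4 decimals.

Form the Lagrangian:
  L(x, lambda) = (1/2) x^T Q x + c^T x + lambda^T (A x - b)
Stationarity (grad_x L = 0): Q x + c + A^T lambda = 0.
Primal feasibility: A x = b.

This gives the KKT block system:
  [ Q   A^T ] [ x     ]   [-c ]
  [ A    0  ] [ lambda ] = [ b ]

Solving the linear system:
  x*      = (1.7143, -1.2857)
  lambda* = (0.9286)
  f(x*)   = -2.7857

x* = (1.7143, -1.2857), lambda* = (0.9286)


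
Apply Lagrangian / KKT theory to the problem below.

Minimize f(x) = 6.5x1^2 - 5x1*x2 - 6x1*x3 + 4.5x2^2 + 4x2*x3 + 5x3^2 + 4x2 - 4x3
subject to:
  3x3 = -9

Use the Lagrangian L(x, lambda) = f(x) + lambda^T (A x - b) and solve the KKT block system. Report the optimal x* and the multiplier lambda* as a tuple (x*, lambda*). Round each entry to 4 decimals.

Form the Lagrangian:
  L(x, lambda) = (1/2) x^T Q x + c^T x + lambda^T (A x - b)
Stationarity (grad_x L = 0): Q x + c + A^T lambda = 0.
Primal feasibility: A x = b.

This gives the KKT block system:
  [ Q   A^T ] [ x     ]   [-c ]
  [ A    0  ] [ lambda ] = [ b ]

Solving the linear system:
  x*      = (-1.3261, 0.1522, -3)
  lambda* = (8.4783)
  f(x*)   = 44.4565

x* = (-1.3261, 0.1522, -3), lambda* = (8.4783)


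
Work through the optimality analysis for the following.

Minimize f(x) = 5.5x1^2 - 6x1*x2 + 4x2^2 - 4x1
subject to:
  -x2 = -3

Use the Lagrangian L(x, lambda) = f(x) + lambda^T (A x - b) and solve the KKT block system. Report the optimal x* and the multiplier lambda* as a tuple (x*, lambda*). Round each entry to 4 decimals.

Form the Lagrangian:
  L(x, lambda) = (1/2) x^T Q x + c^T x + lambda^T (A x - b)
Stationarity (grad_x L = 0): Q x + c + A^T lambda = 0.
Primal feasibility: A x = b.

This gives the KKT block system:
  [ Q   A^T ] [ x     ]   [-c ]
  [ A    0  ] [ lambda ] = [ b ]

Solving the linear system:
  x*      = (2, 3)
  lambda* = (12)
  f(x*)   = 14

x* = (2, 3), lambda* = (12)


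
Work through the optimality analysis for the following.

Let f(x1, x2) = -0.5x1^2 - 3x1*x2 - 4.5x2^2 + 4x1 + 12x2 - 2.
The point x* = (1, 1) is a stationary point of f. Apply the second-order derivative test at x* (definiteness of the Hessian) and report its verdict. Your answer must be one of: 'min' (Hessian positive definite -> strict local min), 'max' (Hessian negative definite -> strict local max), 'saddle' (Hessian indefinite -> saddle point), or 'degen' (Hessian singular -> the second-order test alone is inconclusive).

Compute the Hessian H = grad^2 f:
  H = [[-1, -3], [-3, -9]]
Verify stationarity: grad f(x*) = H x* + g = (0, 0).
Eigenvalues of H: -10, 0.
H has a zero eigenvalue (singular; negative semidefinite but not definite), so H is neither positive definite, negative definite, nor indefinite. The second-order test alone is inconclusive -> degen.
(Indeed, f is constant along the null direction of H through x*, so x* is not a strict local extremum.)

degen


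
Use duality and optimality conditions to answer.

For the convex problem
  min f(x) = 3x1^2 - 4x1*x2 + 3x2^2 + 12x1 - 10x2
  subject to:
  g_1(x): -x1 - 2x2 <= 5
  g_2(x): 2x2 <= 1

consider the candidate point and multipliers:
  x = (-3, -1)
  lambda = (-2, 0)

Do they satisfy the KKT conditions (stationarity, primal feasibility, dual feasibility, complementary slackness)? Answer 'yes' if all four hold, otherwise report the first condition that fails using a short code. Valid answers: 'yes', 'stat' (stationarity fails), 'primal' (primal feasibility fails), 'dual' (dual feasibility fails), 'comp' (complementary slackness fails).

Gradient of f: grad f(x) = Q x + c = (-2, -4)
Constraint values g_i(x) = a_i^T x - b_i:
  g_1((-3, -1)) = 0
  g_2((-3, -1)) = -3
Stationarity residual: grad f(x) + sum_i lambda_i a_i = (0, 0)
  -> stationarity OK
Primal feasibility (all g_i <= 0): OK
Dual feasibility (all lambda_i >= 0): FAILS
Complementary slackness (lambda_i * g_i(x) = 0 for all i): OK

Verdict: the first failing condition is dual_feasibility -> dual.

dual


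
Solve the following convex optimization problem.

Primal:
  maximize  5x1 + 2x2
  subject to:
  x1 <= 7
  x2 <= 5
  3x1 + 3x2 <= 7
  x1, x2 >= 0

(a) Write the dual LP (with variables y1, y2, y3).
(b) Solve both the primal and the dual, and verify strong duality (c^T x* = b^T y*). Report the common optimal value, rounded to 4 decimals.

The standard primal-dual pair for 'max c^T x s.t. A x <= b, x >= 0' is:
  Dual:  min b^T y  s.t.  A^T y >= c,  y >= 0.

So the dual LP is:
  minimize  7y1 + 5y2 + 7y3
  subject to:
    y1 + 3y3 >= 5
    y2 + 3y3 >= 2
    y1, y2, y3 >= 0

Solving the primal: x* = (2.3333, 0).
  primal value c^T x* = 11.6667.
Solving the dual: y* = (0, 0, 1.6667).
  dual value b^T y* = 11.6667.
Strong duality: c^T x* = b^T y*. Confirmed.

11.6667


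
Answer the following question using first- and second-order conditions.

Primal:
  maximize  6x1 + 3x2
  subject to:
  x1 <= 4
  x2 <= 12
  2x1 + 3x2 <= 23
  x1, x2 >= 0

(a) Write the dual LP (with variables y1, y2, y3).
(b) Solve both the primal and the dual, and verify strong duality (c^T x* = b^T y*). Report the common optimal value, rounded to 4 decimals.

The standard primal-dual pair for 'max c^T x s.t. A x <= b, x >= 0' is:
  Dual:  min b^T y  s.t.  A^T y >= c,  y >= 0.

So the dual LP is:
  minimize  4y1 + 12y2 + 23y3
  subject to:
    y1 + 2y3 >= 6
    y2 + 3y3 >= 3
    y1, y2, y3 >= 0

Solving the primal: x* = (4, 5).
  primal value c^T x* = 39.
Solving the dual: y* = (4, 0, 1).
  dual value b^T y* = 39.
Strong duality: c^T x* = b^T y*. Confirmed.

39


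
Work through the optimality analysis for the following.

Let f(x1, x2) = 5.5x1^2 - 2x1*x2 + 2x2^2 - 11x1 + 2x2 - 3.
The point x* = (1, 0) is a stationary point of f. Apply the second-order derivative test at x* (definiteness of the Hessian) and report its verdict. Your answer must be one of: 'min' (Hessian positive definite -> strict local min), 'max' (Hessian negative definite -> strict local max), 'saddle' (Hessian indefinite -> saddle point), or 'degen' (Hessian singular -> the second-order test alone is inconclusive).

Compute the Hessian H = grad^2 f:
  H = [[11, -2], [-2, 4]]
Verify stationarity: grad f(x*) = H x* + g = (0, 0).
Eigenvalues of H: 3.4689, 11.5311.
Both eigenvalues > 0, so H is positive definite -> x* is a strict local min.

min
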